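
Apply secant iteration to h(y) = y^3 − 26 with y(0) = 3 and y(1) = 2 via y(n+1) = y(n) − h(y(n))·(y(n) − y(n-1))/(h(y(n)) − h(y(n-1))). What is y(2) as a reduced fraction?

56/19

h(3) = 1, h(2) = −18. y(2) = 2 − (−18)·(2 − 3)/((−18) − 1) = 56/19.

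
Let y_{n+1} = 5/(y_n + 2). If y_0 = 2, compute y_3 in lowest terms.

y_1 = 5/(2 + 2) = 5/4.
y_2 = 5/(5/4 + 2) = 20/13.
y_3 = 5/(20/13 + 2) = 65/46.

65/46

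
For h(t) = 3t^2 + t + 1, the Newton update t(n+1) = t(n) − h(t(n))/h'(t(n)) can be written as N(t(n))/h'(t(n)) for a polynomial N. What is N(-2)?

h'(t) = 6t + 1.
N(t) = t·h'(t) − h(t) = t·(6t + 1) − (3t^2 + t + 1) = 3t^2 − 1.
N(-2) = 11.

11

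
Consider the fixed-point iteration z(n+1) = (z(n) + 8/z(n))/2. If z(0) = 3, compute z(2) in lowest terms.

577/204

z(1) = (3 + 8/3)/2 = 17/6.
z(2) = (17/6 + 8/(17/6))/2 = 577/204.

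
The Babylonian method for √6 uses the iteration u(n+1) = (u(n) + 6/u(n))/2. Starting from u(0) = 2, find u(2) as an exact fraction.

u(1) = (2 + 6/2)/2 = 5/2.
u(2) = (5/2 + 6/(5/2))/2 = 49/20.

49/20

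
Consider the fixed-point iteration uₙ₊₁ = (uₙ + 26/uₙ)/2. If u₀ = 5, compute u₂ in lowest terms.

5201/1020

u₁ = (5 + 26/5)/2 = 51/10.
u₂ = (51/10 + 26/(51/10))/2 = 5201/1020.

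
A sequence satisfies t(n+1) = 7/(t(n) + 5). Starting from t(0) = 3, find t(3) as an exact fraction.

329/291

t(1) = 7/(3 + 5) = 7/8.
t(2) = 7/(7/8 + 5) = 56/47.
t(3) = 7/(56/47 + 5) = 329/291.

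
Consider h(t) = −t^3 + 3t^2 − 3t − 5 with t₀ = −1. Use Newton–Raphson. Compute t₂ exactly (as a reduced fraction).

−890/1089

h'(t) = −3t^2 + 6t − 3.
h(−1) = 2, h'(−1) = −12, so t₁ = (−1) − 2/(−12) = −5/6.
h(−5/6) = 35/216, h'(−5/6) = −121/12, so t₂ = (−5/6) − (35/216)/(−121/12) = −890/1089.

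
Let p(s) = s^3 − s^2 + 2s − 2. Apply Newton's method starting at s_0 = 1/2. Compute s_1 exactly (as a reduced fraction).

p'(s) = 3s^2 − 2s + 2.
p(1/2) = −9/8, p'(1/2) = 7/4, so s_1 = (1/2) − (−9/8)/(7/4) = 8/7.

8/7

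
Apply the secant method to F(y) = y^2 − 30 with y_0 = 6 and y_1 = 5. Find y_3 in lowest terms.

126/23

F(6) = 6, F(5) = −5. y_2 = 5 − (−5)·(5 − 6)/((−5) − 6) = 60/11.
F(5) = −5, F(60/11) = −30/121. y_3 = (60/11) − (−30/121)·((60/11) − 5)/((−30/121) − (−5)) = 126/23.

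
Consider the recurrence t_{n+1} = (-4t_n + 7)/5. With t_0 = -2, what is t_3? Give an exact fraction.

11/5

t_1 = (-4·(-2) + 7)/5 = 3.
t_2 = (-4·3 + 7)/5 = -1.
t_3 = (-4·(-1) + 7)/5 = 11/5.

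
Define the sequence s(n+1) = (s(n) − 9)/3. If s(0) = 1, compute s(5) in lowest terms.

s(1) = (1 − 9)/3 = −8/3.
s(2) = ((−8/3) − 9)/3 = −35/9.
s(3) = ((−35/9) − 9)/3 = −116/27.
s(4) = ((−116/27) − 9)/3 = −359/81.
s(5) = ((−359/81) − 9)/3 = −1088/243.

−1088/243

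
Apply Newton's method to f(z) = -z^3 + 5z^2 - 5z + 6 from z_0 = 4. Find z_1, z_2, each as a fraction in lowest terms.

z_1 = 54/13, z_2 = 4470/1079

f'(z) = -3z^2 + 10z - 5.
f(4) = 2, f'(4) = -13, so z_1 = 4 - 2/(-13) = 54/13.
f(54/13) = -372/2197, f'(54/13) = -2573/169, so z_2 = (54/13) - (-372/2197)/(-2573/169) = 4470/1079.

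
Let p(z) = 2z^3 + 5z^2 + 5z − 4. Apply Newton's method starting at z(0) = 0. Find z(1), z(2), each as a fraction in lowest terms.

p'(z) = 6z^2 + 10z + 5.
p(0) = −4, p'(0) = 5, so z(1) = 0 − (−4)/5 = 4/5.
p(4/5) = 528/125, p'(4/5) = 421/25, so z(2) = (4/5) − (528/125)/(421/25) = 1156/2105.

z(1) = 4/5, z(2) = 1156/2105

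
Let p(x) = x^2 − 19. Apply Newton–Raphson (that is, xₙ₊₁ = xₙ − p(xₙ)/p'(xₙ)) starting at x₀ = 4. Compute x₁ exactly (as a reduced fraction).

p'(x) = 2x.
p(4) = −3, p'(4) = 8, so x₁ = 4 − (−3)/8 = 35/8.

35/8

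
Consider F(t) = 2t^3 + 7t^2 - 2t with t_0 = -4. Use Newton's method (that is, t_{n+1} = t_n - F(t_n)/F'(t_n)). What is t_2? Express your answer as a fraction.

-80352/21337

F'(t) = 6t^2 + 14t - 2.
F(-4) = -8, F'(-4) = 38, so t_1 = (-4) - (-8)/38 = -72/19.
F(-72/19) = -5040/6859, F'(-72/19) = 11230/361, so t_2 = (-72/19) - (-5040/6859)/(11230/361) = -80352/21337.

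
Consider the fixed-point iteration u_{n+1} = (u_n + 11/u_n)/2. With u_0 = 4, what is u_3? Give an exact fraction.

u_1 = (4 + 11/4)/2 = 27/8.
u_2 = (27/8 + 11/(27/8))/2 = 1433/432.
u_3 = (1433/432 + 11/(1433/432))/2 = 4106353/1238112.

4106353/1238112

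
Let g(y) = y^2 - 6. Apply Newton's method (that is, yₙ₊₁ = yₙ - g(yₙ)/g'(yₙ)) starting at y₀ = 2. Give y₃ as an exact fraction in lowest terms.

g'(y) = 2y.
g(2) = -2, g'(2) = 4, so y₁ = 2 - (-2)/4 = 5/2.
g(5/2) = 1/4, g'(5/2) = 5, so y₂ = (5/2) - (1/4)/5 = 49/20.
g(49/20) = 1/400, g'(49/20) = 49/10, so y₃ = (49/20) - (1/400)/(49/10) = 4801/1960.

4801/1960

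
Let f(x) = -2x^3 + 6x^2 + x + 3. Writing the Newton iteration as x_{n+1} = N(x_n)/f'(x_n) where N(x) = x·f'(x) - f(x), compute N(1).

-1

f'(x) = -6x^2 + 12x + 1.
N(x) = x·f'(x) - f(x) = x·(-6x^2 + 12x + 1) - (-2x^3 + 6x^2 + x + 3) = -4x^3 + 6x^2 - 3.
N(1) = -1.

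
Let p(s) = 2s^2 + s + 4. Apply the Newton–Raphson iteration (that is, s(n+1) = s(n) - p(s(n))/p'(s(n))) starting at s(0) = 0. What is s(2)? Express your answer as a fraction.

-28/15

p'(s) = 4s + 1.
p(0) = 4, p'(0) = 1, so s(1) = 0 - 4/1 = -4.
p(-4) = 32, p'(-4) = -15, so s(2) = (-4) - 32/(-15) = -28/15.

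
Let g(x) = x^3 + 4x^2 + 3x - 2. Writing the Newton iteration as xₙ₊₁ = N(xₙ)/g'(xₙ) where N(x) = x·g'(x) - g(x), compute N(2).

34

g'(x) = 3x^2 + 8x + 3.
N(x) = x·g'(x) - g(x) = x·(3x^2 + 8x + 3) - (x^3 + 4x^2 + 3x - 2) = 2x^3 + 4x^2 + 2.
N(2) = 34.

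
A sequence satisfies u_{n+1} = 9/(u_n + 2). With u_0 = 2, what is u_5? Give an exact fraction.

2637/1216

u_1 = 9/(2 + 2) = 9/4.
u_2 = 9/(9/4 + 2) = 36/17.
u_3 = 9/(36/17 + 2) = 153/70.
u_4 = 9/(153/70 + 2) = 630/293.
u_5 = 9/(630/293 + 2) = 2637/1216.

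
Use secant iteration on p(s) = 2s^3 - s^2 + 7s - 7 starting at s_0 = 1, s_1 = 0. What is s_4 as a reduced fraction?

p(1) = 1, p(0) = -7. s_2 = 0 - (-7)·(0 - 1)/((-7) - 1) = 7/8.
p(0) = -7, p(7/8) = -77/256. s_3 = (7/8) - (-77/256)·((7/8) - 0)/((-77/256) - (-7)) = 32/35.
p(7/8) = -77/256, p(32/35) = 3971/42875. s_4 = (32/35) - (3971/42875)·((32/35) - (7/8))/((3971/42875) - (-77/256)) = 355264/392541.

355264/392541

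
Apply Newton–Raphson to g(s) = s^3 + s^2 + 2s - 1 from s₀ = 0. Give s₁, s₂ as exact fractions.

g'(s) = 3s^2 + 2s + 2.
g(0) = -1, g'(0) = 2, so s₁ = 0 - (-1)/2 = 1/2.
g(1/2) = 3/8, g'(1/2) = 15/4, so s₂ = (1/2) - (3/8)/(15/4) = 2/5.

s₁ = 1/2, s₂ = 2/5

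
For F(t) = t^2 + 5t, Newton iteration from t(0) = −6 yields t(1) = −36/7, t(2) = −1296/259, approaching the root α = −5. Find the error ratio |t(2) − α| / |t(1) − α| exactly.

1/37

t(1) − α = −36/7 − (−5) = −36/7 + 5 = −1/7, so |t(1) − α| = 1/7.
t(2) − α = −1296/259 − (−5) = −1296/259 + 5 = −1/259, so |t(2) − α| = 1/259.
Ratio = (1/259) / (1/7) = 1/37.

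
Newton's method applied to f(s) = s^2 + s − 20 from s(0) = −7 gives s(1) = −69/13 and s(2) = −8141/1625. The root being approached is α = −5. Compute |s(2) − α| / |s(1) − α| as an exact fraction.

4/125

s(1) − α = −69/13 − (−5) = −69/13 + 5 = −4/13, so |s(1) − α| = 4/13.
s(2) − α = −8141/1625 − (−5) = −8141/1625 + 5 = −16/1625, so |s(2) − α| = 16/1625.
Ratio = (16/1625) / (4/13) = 4/125.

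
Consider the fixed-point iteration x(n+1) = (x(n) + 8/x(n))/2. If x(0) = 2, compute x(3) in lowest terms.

577/204

x(1) = (2 + 8/2)/2 = 3.
x(2) = (3 + 8/3)/2 = 17/6.
x(3) = (17/6 + 8/(17/6))/2 = 577/204.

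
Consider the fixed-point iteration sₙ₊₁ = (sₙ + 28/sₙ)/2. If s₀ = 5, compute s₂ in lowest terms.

5609/1060

s₁ = (5 + 28/5)/2 = 53/10.
s₂ = (53/10 + 28/(53/10))/2 = 5609/1060.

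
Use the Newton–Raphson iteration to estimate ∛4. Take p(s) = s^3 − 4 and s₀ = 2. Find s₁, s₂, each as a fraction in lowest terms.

s₁ = 5/3, s₂ = 358/225

p'(s) = 3s^2.
p(2) = 4, p'(2) = 12, so s₁ = 2 − 4/12 = 5/3.
p(5/3) = 17/27, p'(5/3) = 25/3, so s₂ = (5/3) − (17/27)/(25/3) = 358/225.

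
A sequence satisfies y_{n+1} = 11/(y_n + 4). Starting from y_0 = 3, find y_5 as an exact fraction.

y_1 = 11/(3 + 4) = 11/7.
y_2 = 11/(11/7 + 4) = 77/39.
y_3 = 11/(77/39 + 4) = 429/233.
y_4 = 11/(429/233 + 4) = 2563/1361.
y_5 = 11/(2563/1361 + 4) = 14971/8007.

14971/8007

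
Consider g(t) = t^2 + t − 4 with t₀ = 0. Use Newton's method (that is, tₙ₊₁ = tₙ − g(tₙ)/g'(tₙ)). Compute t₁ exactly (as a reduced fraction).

g'(t) = 2t + 1.
g(0) = −4, g'(0) = 1, so t₁ = 0 − (−4)/1 = 4.

4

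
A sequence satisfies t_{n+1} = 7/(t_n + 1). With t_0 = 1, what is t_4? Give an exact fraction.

t_1 = 7/(1 + 1) = 7/2.
t_2 = 7/(7/2 + 1) = 14/9.
t_3 = 7/(14/9 + 1) = 63/23.
t_4 = 7/(63/23 + 1) = 161/86.

161/86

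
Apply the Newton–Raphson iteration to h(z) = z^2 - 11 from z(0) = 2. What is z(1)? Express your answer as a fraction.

h'(z) = 2z.
h(2) = -7, h'(2) = 4, so z(1) = 2 - (-7)/4 = 15/4.

15/4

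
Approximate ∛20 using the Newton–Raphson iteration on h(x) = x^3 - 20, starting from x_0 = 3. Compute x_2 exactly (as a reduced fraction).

301027/110889

h'(x) = 3x^2.
h(3) = 7, h'(3) = 27, so x_1 = 3 - 7/27 = 74/27.
h(74/27) = 11564/19683, h'(74/27) = 5476/243, so x_2 = (74/27) - (11564/19683)/(5476/243) = 301027/110889.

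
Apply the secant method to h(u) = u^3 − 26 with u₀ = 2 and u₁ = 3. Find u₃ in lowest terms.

h(2) = −18, h(3) = 1. u₂ = 3 − 1·(3 − 2)/(1 − (−18)) = 56/19.
h(3) = 1, h(56/19) = −2718/6859. u₃ = (56/19) − (−2718/6859)·((56/19) − 3)/((−2718/6859) − 1) = 28370/9577.

28370/9577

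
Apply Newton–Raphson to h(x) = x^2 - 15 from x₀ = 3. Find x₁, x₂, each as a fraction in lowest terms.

h'(x) = 2x.
h(3) = -6, h'(3) = 6, so x₁ = 3 - (-6)/6 = 4.
h(4) = 1, h'(4) = 8, so x₂ = 4 - 1/8 = 31/8.

x₁ = 4, x₂ = 31/8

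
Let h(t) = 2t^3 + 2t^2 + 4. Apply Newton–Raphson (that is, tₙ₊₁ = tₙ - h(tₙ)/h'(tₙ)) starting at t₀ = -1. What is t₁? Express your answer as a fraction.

h'(t) = 6t^2 + 4t.
h(-1) = 4, h'(-1) = 2, so t₁ = (-1) - 4/2 = -3.

-3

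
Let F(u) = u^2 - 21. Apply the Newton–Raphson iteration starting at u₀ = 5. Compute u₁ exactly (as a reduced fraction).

23/5

F'(u) = 2u.
F(5) = 4, F'(5) = 10, so u₁ = 5 - 4/10 = 23/5.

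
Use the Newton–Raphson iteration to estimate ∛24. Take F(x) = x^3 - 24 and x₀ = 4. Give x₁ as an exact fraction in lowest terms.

F'(x) = 3x^2.
F(4) = 40, F'(4) = 48, so x₁ = 4 - 40/48 = 19/6.

19/6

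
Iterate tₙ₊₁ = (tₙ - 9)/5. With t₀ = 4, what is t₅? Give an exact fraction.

t₁ = (4 - 9)/5 = -1.
t₂ = ((-1) - 9)/5 = -2.
t₃ = ((-2) - 9)/5 = -11/5.
t₄ = ((-11/5) - 9)/5 = -56/25.
t₅ = ((-56/25) - 9)/5 = -281/125.

-281/125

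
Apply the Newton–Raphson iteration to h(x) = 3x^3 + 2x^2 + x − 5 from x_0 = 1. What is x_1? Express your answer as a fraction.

13/14

h'(x) = 9x^2 + 4x + 1.
h(1) = 1, h'(1) = 14, so x_1 = 1 − 1/14 = 13/14.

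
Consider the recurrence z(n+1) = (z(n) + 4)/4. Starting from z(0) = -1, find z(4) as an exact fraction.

339/256

z(1) = ((-1) + 4)/4 = 3/4.
z(2) = ((3/4) + 4)/4 = 19/16.
z(3) = ((19/16) + 4)/4 = 83/64.
z(4) = ((83/64) + 4)/4 = 339/256.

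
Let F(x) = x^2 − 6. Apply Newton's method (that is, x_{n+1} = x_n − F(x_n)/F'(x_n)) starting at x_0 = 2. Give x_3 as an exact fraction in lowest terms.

F'(x) = 2x.
F(2) = −2, F'(2) = 4, so x_1 = 2 − (−2)/4 = 5/2.
F(5/2) = 1/4, F'(5/2) = 5, so x_2 = (5/2) − (1/4)/5 = 49/20.
F(49/20) = 1/400, F'(49/20) = 49/10, so x_3 = (49/20) − (1/400)/(49/10) = 4801/1960.

4801/1960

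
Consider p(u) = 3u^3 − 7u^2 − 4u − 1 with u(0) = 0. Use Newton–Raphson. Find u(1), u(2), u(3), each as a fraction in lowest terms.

u(1) = −1/4, u(2) = 15/2, u(3) = 1222/227

p'(u) = 9u^2 − 14u − 4.
p(0) = −1, p'(0) = −4, so u(1) = 0 − (−1)/(−4) = −1/4.
p(−1/4) = −31/64, p'(−1/4) = 1/16, so u(2) = (−1/4) − (−31/64)/(1/16) = 15/2.
p(15/2) = 6727/8, p'(15/2) = 1589/4, so u(3) = (15/2) − (6727/8)/(1589/4) = 1222/227.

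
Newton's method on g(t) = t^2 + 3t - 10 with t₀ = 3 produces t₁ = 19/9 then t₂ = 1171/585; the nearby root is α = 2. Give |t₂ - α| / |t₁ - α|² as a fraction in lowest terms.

t₁ - α = 19/9 - 2 = 1/9, so |t₁ - α| = 1/9.
t₂ - α = 1171/585 - 2 = 1/585, so |t₂ - α| = 1/585.
|t₁ - α|² = 1/81.
Ratio = (1/585) / (1/81) = 9/65.

9/65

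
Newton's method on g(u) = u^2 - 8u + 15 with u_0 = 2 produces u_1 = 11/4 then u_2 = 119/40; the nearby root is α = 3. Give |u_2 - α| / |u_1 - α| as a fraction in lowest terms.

u_1 - α = 11/4 - 3 = -1/4, so |u_1 - α| = 1/4.
u_2 - α = 119/40 - 3 = -1/40, so |u_2 - α| = 1/40.
Ratio = (1/40) / (1/4) = 1/10.

1/10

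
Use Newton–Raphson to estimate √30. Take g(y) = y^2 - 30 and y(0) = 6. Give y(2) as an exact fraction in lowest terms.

g'(y) = 2y.
g(6) = 6, g'(6) = 12, so y(1) = 6 - 6/12 = 11/2.
g(11/2) = 1/4, g'(11/2) = 11, so y(2) = (11/2) - (1/4)/11 = 241/44.

241/44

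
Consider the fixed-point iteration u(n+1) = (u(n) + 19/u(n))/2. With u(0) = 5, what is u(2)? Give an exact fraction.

u(1) = (5 + 19/5)/2 = 22/5.
u(2) = (22/5 + 19/(22/5))/2 = 959/220.

959/220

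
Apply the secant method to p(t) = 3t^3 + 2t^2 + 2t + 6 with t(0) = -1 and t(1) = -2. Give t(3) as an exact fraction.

-3427/2725

p(-1) = 3, p(-2) = -14. t(2) = (-2) - (-14)·((-2) - (-1))/((-14) - 3) = -20/17.
p(-2) = -14, p(-20/17) = 7518/4913. t(3) = (-20/17) - (7518/4913)·((-20/17) - (-2))/((7518/4913) - (-14)) = -3427/2725.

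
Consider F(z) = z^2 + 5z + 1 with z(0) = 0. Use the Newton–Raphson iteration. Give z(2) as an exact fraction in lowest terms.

F'(z) = 2z + 5.
F(0) = 1, F'(0) = 5, so z(1) = 0 - 1/5 = -1/5.
F(-1/5) = 1/25, F'(-1/5) = 23/5, so z(2) = (-1/5) - (1/25)/(23/5) = -24/115.

-24/115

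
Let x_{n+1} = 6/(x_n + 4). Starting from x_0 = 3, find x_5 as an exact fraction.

1374/1183

x_1 = 6/(3 + 4) = 6/7.
x_2 = 6/(6/7 + 4) = 21/17.
x_3 = 6/(21/17 + 4) = 102/89.
x_4 = 6/(102/89 + 4) = 267/229.
x_5 = 6/(267/229 + 4) = 1374/1183.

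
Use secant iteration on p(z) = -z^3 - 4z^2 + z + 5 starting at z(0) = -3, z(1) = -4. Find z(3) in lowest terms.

-3524/897

p(-3) = -7, p(-4) = 1. z(2) = (-4) - 1·((-4) - (-3))/(1 - (-7)) = -31/8.
p(-4) = 1, p(-31/8) = -385/512. z(3) = (-31/8) - (-385/512)·((-31/8) - (-4))/((-385/512) - 1) = -3524/897.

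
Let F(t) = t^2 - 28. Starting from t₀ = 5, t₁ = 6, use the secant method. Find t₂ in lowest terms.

58/11

F(5) = -3, F(6) = 8. t₂ = 6 - 8·(6 - 5)/(8 - (-3)) = 58/11.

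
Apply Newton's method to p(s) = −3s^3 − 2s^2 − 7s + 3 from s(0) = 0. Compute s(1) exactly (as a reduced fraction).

3/7

p'(s) = −9s^2 − 4s − 7.
p(0) = 3, p'(0) = −7, so s(1) = 0 − 3/(−7) = 3/7.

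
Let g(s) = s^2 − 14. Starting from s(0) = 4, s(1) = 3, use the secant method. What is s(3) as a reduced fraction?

176/47

g(4) = 2, g(3) = −5. s(2) = 3 − (−5)·(3 − 4)/((−5) − 2) = 26/7.
g(3) = −5, g(26/7) = −10/49. s(3) = (26/7) − (−10/49)·((26/7) − 3)/((−10/49) − (−5)) = 176/47.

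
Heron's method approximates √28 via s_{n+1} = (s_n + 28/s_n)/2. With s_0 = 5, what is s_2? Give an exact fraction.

s_1 = (5 + 28/5)/2 = 53/10.
s_2 = (53/10 + 28/(53/10))/2 = 5609/1060.

5609/1060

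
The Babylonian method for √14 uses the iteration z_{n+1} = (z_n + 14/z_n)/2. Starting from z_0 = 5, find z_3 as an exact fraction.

z_1 = (5 + 14/5)/2 = 39/10.
z_2 = (39/10 + 14/(39/10))/2 = 2921/780.
z_3 = (2921/780 + 14/(2921/780))/2 = 17049841/4556760.

17049841/4556760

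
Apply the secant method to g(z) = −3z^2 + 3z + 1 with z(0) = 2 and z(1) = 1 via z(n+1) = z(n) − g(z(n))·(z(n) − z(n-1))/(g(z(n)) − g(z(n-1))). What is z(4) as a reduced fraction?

77/61

g(2) = −5, g(1) = 1. z(2) = 1 − 1·(1 − 2)/(1 − (−5)) = 7/6.
g(1) = 1, g(7/6) = 5/12. z(3) = (7/6) − (5/12)·((7/6) − 1)/((5/12) − 1) = 9/7.
g(7/6) = 5/12, g(9/7) = −5/49. z(4) = (9/7) − (−5/49)·((9/7) − (7/6))/((−5/49) − (5/12)) = 77/61.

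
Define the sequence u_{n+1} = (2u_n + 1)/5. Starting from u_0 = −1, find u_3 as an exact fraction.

31/125

u_1 = (2·(−1) + 1)/5 = −1/5.
u_2 = (2·(−1/5) + 1)/5 = 3/25.
u_3 = (2·(3/25) + 1)/5 = 31/125.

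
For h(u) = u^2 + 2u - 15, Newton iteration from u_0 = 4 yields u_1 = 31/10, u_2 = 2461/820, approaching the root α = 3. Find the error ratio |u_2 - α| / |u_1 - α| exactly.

1/82

u_1 - α = 31/10 - 3 = 1/10, so |u_1 - α| = 1/10.
u_2 - α = 2461/820 - 3 = 1/820, so |u_2 - α| = 1/820.
Ratio = (1/820) / (1/10) = 1/82.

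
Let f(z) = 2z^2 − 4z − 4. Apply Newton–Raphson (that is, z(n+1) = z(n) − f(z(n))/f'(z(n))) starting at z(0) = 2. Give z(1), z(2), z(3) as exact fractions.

z(1) = 3, z(2) = 11/4, z(3) = 153/56

f'(z) = 4z − 4.
f(2) = −4, f'(2) = 4, so z(1) = 2 − (−4)/4 = 3.
f(3) = 2, f'(3) = 8, so z(2) = 3 − 2/8 = 11/4.
f(11/4) = 1/8, f'(11/4) = 7, so z(3) = (11/4) − (1/8)/7 = 153/56.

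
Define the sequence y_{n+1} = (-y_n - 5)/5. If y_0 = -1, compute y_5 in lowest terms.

y_1 = (-(-1) - 5)/5 = -4/5.
y_2 = (-(-4/5) - 5)/5 = -21/25.
y_3 = (-(-21/25) - 5)/5 = -104/125.
y_4 = (-(-104/125) - 5)/5 = -521/625.
y_5 = (-(-521/625) - 5)/5 = -2604/3125.

-2604/3125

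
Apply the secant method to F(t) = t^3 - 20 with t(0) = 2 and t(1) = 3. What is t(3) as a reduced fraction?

23270/8599

F(2) = -12, F(3) = 7. t(2) = 3 - 7·(3 - 2)/(7 - (-12)) = 50/19.
F(3) = 7, F(50/19) = -12180/6859. t(3) = (50/19) - (-12180/6859)·((50/19) - 3)/((-12180/6859) - 7) = 23270/8599.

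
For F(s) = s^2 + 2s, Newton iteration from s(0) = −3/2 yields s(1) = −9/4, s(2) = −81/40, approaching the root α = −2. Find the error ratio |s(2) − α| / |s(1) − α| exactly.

s(1) − α = −9/4 − (−2) = −9/4 + 2 = −1/4, so |s(1) − α| = 1/4.
s(2) − α = −81/40 − (−2) = −81/40 + 2 = −1/40, so |s(2) − α| = 1/40.
Ratio = (1/40) / (1/4) = 1/10.

1/10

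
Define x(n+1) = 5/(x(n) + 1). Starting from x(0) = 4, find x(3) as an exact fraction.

x(1) = 5/(4 + 1) = 1.
x(2) = 5/(1 + 1) = 5/2.
x(3) = 5/(5/2 + 1) = 10/7.

10/7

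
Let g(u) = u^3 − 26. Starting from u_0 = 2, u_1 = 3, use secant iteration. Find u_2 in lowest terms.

g(2) = −18, g(3) = 1. u_2 = 3 − 1·(3 − 2)/(1 − (−18)) = 56/19.

56/19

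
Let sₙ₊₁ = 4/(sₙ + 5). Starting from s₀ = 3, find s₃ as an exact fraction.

s₁ = 4/(3 + 5) = 1/2.
s₂ = 4/(1/2 + 5) = 8/11.
s₃ = 4/(8/11 + 5) = 44/63.

44/63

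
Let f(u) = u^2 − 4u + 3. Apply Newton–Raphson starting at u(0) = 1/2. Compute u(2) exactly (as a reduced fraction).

311/312

f'(u) = 2u − 4.
f(1/2) = 5/4, f'(1/2) = −3, so u(1) = (1/2) − (5/4)/(−3) = 11/12.
f(11/12) = 25/144, f'(11/12) = −13/6, so u(2) = (11/12) − (25/144)/(−13/6) = 311/312.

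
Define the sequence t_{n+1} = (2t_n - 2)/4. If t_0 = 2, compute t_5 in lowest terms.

t_1 = (2·2 - 2)/4 = 1/2.
t_2 = (2·(1/2) - 2)/4 = -1/4.
t_3 = (2·(-1/4) - 2)/4 = -5/8.
t_4 = (2·(-5/8) - 2)/4 = -13/16.
t_5 = (2·(-13/16) - 2)/4 = -29/32.

-29/32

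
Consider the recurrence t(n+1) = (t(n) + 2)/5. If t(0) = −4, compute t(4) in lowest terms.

308/625

t(1) = ((−4) + 2)/5 = −2/5.
t(2) = ((−2/5) + 2)/5 = 8/25.
t(3) = ((8/25) + 2)/5 = 58/125.
t(4) = ((58/125) + 2)/5 = 308/625.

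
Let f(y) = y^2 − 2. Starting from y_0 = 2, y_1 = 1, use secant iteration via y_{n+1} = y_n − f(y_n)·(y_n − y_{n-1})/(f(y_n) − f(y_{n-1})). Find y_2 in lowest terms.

f(2) = 2, f(1) = −1. y_2 = 1 − (−1)·(1 − 2)/((−1) − 2) = 4/3.

4/3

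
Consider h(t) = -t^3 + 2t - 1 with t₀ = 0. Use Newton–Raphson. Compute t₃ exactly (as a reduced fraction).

71/115

h'(t) = -3t^2 + 2.
h(0) = -1, h'(0) = 2, so t₁ = 0 - (-1)/2 = 1/2.
h(1/2) = -1/8, h'(1/2) = 5/4, so t₂ = (1/2) - (-1/8)/(5/4) = 3/5.
h(3/5) = -2/125, h'(3/5) = 23/25, so t₃ = (3/5) - (-2/125)/(23/25) = 71/115.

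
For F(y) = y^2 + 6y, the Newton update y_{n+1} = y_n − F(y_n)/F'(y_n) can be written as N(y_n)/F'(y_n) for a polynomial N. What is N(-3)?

9

F'(y) = 2y + 6.
N(y) = y·F'(y) − F(y) = y·(2y + 6) − (y^2 + 6y) = y^2.
N(-3) = 9.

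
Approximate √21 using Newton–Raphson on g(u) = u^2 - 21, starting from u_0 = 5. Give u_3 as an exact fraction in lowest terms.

g'(u) = 2u.
g(5) = 4, g'(5) = 10, so u_1 = 5 - 4/10 = 23/5.
g(23/5) = 4/25, g'(23/5) = 46/5, so u_2 = (23/5) - (4/25)/(46/5) = 527/115.
g(527/115) = 4/13225, g'(527/115) = 1054/115, so u_3 = (527/115) - (4/13225)/(1054/115) = 277727/60605.

277727/60605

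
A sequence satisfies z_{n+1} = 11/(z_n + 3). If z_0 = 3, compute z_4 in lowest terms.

z_1 = 11/(3 + 3) = 11/6.
z_2 = 11/(11/6 + 3) = 66/29.
z_3 = 11/(66/29 + 3) = 319/153.
z_4 = 11/(319/153 + 3) = 1683/778.

1683/778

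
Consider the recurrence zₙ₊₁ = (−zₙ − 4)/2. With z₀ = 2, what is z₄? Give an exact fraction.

−9/8

z₁ = (−2 − 4)/2 = −3.
z₂ = (−(−3) − 4)/2 = −1/2.
z₃ = (−(−1/2) − 4)/2 = −7/4.
z₄ = (−(−7/4) − 4)/2 = −9/8.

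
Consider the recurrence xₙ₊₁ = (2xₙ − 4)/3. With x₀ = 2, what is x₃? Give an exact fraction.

x₁ = (2·2 − 4)/3 = 0.
x₂ = (2·0 − 4)/3 = −4/3.
x₃ = (2·(−4/3) − 4)/3 = −20/9.

−20/9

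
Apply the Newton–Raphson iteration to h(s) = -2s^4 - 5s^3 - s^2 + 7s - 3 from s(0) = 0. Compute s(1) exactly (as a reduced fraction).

h'(s) = -8s^3 - 15s^2 - 2s + 7.
h(0) = -3, h'(0) = 7, so s(1) = 0 - (-3)/7 = 3/7.

3/7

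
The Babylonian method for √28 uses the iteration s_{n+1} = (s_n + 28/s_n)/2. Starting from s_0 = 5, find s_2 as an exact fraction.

s_1 = (5 + 28/5)/2 = 53/10.
s_2 = (53/10 + 28/(53/10))/2 = 5609/1060.

5609/1060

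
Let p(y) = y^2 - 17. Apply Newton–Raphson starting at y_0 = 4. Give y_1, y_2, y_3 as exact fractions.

p'(y) = 2y.
p(4) = -1, p'(4) = 8, so y_1 = 4 - (-1)/8 = 33/8.
p(33/8) = 1/64, p'(33/8) = 33/4, so y_2 = (33/8) - (1/64)/(33/4) = 2177/528.
p(2177/528) = 1/278784, p'(2177/528) = 2177/264, so y_3 = (2177/528) - (1/278784)/(2177/264) = 9478657/2298912.

y_1 = 33/8, y_2 = 2177/528, y_3 = 9478657/2298912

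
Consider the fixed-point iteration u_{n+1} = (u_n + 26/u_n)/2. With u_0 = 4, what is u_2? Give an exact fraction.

u_1 = (4 + 26/4)/2 = 21/4.
u_2 = (21/4 + 26/(21/4))/2 = 857/168.

857/168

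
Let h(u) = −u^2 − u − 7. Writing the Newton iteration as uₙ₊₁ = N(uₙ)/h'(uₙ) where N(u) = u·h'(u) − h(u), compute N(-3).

−2

h'(u) = −2u − 1.
N(u) = u·h'(u) − h(u) = u·(−2u − 1) − (−u^2 − u − 7) = −u^2 + 7.
N(-3) = −2.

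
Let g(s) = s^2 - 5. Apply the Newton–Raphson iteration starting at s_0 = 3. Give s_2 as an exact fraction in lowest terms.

47/21

g'(s) = 2s.
g(3) = 4, g'(3) = 6, so s_1 = 3 - 4/6 = 7/3.
g(7/3) = 4/9, g'(7/3) = 14/3, so s_2 = (7/3) - (4/9)/(14/3) = 47/21.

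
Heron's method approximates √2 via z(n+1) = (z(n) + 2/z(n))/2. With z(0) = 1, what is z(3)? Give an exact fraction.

577/408

z(1) = (1 + 2/1)/2 = 3/2.
z(2) = (3/2 + 2/(3/2))/2 = 17/12.
z(3) = (17/12 + 2/(17/12))/2 = 577/408.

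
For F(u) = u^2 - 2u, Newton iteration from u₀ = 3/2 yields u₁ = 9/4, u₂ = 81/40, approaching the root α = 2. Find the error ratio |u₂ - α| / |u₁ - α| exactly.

1/10

u₁ - α = 9/4 - 2 = 1/4, so |u₁ - α| = 1/4.
u₂ - α = 81/40 - 2 = 1/40, so |u₂ - α| = 1/40.
Ratio = (1/40) / (1/4) = 1/10.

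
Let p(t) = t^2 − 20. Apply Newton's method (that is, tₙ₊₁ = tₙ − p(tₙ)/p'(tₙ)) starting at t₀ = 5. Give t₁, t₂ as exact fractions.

p'(t) = 2t.
p(5) = 5, p'(5) = 10, so t₁ = 5 − 5/10 = 9/2.
p(9/2) = 1/4, p'(9/2) = 9, so t₂ = (9/2) − (1/4)/9 = 161/36.

t₁ = 9/2, t₂ = 161/36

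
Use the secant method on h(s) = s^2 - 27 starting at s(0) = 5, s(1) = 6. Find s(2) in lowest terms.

57/11

h(5) = -2, h(6) = 9. s(2) = 6 - 9·(6 - 5)/(9 - (-2)) = 57/11.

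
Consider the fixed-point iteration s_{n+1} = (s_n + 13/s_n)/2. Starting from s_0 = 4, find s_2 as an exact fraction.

1673/464

s_1 = (4 + 13/4)/2 = 29/8.
s_2 = (29/8 + 13/(29/8))/2 = 1673/464.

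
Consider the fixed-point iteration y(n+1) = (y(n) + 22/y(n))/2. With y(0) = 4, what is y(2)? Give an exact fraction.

y(1) = (4 + 22/4)/2 = 19/4.
y(2) = (19/4 + 22/(19/4))/2 = 713/152.

713/152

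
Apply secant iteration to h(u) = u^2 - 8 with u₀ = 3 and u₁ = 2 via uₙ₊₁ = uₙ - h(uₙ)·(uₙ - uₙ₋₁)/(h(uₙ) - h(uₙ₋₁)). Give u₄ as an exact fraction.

h(3) = 1, h(2) = -4. u₂ = 2 - (-4)·(2 - 3)/((-4) - 1) = 14/5.
h(2) = -4, h(14/5) = -4/25. u₃ = (14/5) - (-4/25)·((14/5) - 2)/((-4/25) - (-4)) = 17/6.
h(14/5) = -4/25, h(17/6) = 1/36. u₄ = (17/6) - (1/36)·((17/6) - (14/5))/((1/36) - (-4/25)) = 478/169.

478/169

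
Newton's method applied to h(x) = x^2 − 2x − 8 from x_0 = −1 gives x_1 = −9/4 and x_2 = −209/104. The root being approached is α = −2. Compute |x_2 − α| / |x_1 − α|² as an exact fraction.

2/13

x_1 − α = −9/4 − (−2) = −9/4 + 2 = −1/4, so |x_1 − α| = 1/4.
x_2 − α = −209/104 − (−2) = −209/104 + 2 = −1/104, so |x_2 − α| = 1/104.
|x_1 − α|² = 1/16.
Ratio = (1/104) / (1/16) = 2/13.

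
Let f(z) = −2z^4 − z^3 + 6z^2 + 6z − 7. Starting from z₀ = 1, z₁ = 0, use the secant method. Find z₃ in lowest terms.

5103/6649

f(1) = 2, f(0) = −7. z₂ = 0 − (−7)·(0 − 1)/((−7) − 2) = 7/9.
f(0) = −7, f(7/9) = 616/6561. z₃ = (7/9) − (616/6561)·((7/9) − 0)/((616/6561) − (−7)) = 5103/6649.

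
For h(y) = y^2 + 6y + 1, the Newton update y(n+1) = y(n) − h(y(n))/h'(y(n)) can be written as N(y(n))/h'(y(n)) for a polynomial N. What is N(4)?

h'(y) = 2y + 6.
N(y) = y·h'(y) − h(y) = y·(2y + 6) − (y^2 + 6y + 1) = y^2 − 1.
N(4) = 15.

15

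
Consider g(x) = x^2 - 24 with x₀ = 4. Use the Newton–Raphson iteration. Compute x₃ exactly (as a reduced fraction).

g'(x) = 2x.
g(4) = -8, g'(4) = 8, so x₁ = 4 - (-8)/8 = 5.
g(5) = 1, g'(5) = 10, so x₂ = 5 - 1/10 = 49/10.
g(49/10) = 1/100, g'(49/10) = 49/5, so x₃ = (49/10) - (1/100)/(49/5) = 4801/980.

4801/980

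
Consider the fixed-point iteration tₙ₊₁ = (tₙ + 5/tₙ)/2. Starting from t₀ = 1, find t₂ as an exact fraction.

7/3

t₁ = (1 + 5/1)/2 = 3.
t₂ = (3 + 5/3)/2 = 7/3.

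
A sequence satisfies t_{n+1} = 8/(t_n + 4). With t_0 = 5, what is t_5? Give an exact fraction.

t_1 = 8/(5 + 4) = 8/9.
t_2 = 8/(8/9 + 4) = 18/11.
t_3 = 8/(18/11 + 4) = 44/31.
t_4 = 8/(44/31 + 4) = 31/21.
t_5 = 8/(31/21 + 4) = 168/115.

168/115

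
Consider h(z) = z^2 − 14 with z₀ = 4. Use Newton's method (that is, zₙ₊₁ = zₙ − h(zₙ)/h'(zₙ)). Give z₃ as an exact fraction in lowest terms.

h'(z) = 2z.
h(4) = 2, h'(4) = 8, so z₁ = 4 − 2/8 = 15/4.
h(15/4) = 1/16, h'(15/4) = 15/2, so z₂ = (15/4) − (1/16)/(15/2) = 449/120.
h(449/120) = 1/14400, h'(449/120) = 449/60, so z₃ = (449/120) − (1/14400)/(449/60) = 403201/107760.

403201/107760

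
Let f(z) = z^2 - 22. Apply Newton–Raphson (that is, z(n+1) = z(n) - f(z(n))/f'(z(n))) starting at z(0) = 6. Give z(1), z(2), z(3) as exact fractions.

z(1) = 29/6, z(2) = 1633/348, z(3) = 5330977/1136568

f'(z) = 2z.
f(6) = 14, f'(6) = 12, so z(1) = 6 - 14/12 = 29/6.
f(29/6) = 49/36, f'(29/6) = 29/3, so z(2) = (29/6) - (49/36)/(29/3) = 1633/348.
f(1633/348) = 2401/121104, f'(1633/348) = 1633/174, so z(3) = (1633/348) - (2401/121104)/(1633/174) = 5330977/1136568.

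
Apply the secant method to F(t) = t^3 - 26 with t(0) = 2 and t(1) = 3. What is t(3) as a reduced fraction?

28370/9577

F(2) = -18, F(3) = 1. t(2) = 3 - 1·(3 - 2)/(1 - (-18)) = 56/19.
F(3) = 1, F(56/19) = -2718/6859. t(3) = (56/19) - (-2718/6859)·((56/19) - 3)/((-2718/6859) - 1) = 28370/9577.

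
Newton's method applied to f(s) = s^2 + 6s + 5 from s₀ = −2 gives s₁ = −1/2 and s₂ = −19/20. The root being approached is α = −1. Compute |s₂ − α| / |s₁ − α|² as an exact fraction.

s₁ − α = −1/2 − (−1) = −1/2 + 1 = 1/2, so |s₁ − α| = 1/2.
s₂ − α = −19/20 − (−1) = −19/20 + 1 = 1/20, so |s₂ − α| = 1/20.
|s₁ − α|² = 1/4.
Ratio = (1/20) / (1/4) = 1/5.

1/5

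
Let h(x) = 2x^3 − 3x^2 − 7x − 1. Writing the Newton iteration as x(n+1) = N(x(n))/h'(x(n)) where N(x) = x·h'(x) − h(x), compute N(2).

21

h'(x) = 6x^2 − 6x − 7.
N(x) = x·h'(x) − h(x) = x·(6x^2 − 6x − 7) − (2x^3 − 3x^2 − 7x − 1) = 4x^3 − 3x^2 + 1.
N(2) = 21.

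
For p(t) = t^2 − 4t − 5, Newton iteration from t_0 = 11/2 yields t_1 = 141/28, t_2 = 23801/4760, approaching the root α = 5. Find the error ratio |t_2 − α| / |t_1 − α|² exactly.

14/85

t_1 − α = 141/28 − 5 = 1/28, so |t_1 − α| = 1/28.
t_2 − α = 23801/4760 − 5 = 1/4760, so |t_2 − α| = 1/4760.
|t_1 − α|² = 1/784.
Ratio = (1/4760) / (1/784) = 14/85.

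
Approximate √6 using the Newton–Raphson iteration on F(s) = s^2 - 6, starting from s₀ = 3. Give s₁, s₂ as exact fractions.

F'(s) = 2s.
F(3) = 3, F'(3) = 6, so s₁ = 3 - 3/6 = 5/2.
F(5/2) = 1/4, F'(5/2) = 5, so s₂ = (5/2) - (1/4)/5 = 49/20.

s₁ = 5/2, s₂ = 49/20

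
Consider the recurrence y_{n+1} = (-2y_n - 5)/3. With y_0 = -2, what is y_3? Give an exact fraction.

-19/27

y_1 = (-2·(-2) - 5)/3 = -1/3.
y_2 = (-2·(-1/3) - 5)/3 = -13/9.
y_3 = (-2·(-13/9) - 5)/3 = -19/27.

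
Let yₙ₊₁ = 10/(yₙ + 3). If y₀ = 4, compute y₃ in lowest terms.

310/163

y₁ = 10/(4 + 3) = 10/7.
y₂ = 10/(10/7 + 3) = 70/31.
y₃ = 10/(70/31 + 3) = 310/163.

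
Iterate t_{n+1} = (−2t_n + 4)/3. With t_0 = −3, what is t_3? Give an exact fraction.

t_1 = (−2·(−3) + 4)/3 = 10/3.
t_2 = (−2·(10/3) + 4)/3 = −8/9.
t_3 = (−2·(−8/9) + 4)/3 = 52/27.

52/27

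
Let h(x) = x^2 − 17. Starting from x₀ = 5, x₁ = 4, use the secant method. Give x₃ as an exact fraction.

301/73

h(5) = 8, h(4) = −1. x₂ = 4 − (−1)·(4 − 5)/((−1) − 8) = 37/9.
h(4) = −1, h(37/9) = −8/81. x₃ = (37/9) − (−8/81)·((37/9) − 4)/((−8/81) − (−1)) = 301/73.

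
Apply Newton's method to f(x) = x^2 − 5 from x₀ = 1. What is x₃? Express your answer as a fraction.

47/21

f'(x) = 2x.
f(1) = −4, f'(1) = 2, so x₁ = 1 − (−4)/2 = 3.
f(3) = 4, f'(3) = 6, so x₂ = 3 − 4/6 = 7/3.
f(7/3) = 4/9, f'(7/3) = 14/3, so x₃ = (7/3) − (4/9)/(14/3) = 47/21.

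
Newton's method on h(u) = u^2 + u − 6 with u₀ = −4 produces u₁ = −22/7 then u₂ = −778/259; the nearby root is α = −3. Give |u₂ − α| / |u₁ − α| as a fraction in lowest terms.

u₁ − α = −22/7 − (−3) = −22/7 + 3 = −1/7, so |u₁ − α| = 1/7.
u₂ − α = −778/259 − (−3) = −778/259 + 3 = −1/259, so |u₂ − α| = 1/259.
Ratio = (1/259) / (1/7) = 1/37.

1/37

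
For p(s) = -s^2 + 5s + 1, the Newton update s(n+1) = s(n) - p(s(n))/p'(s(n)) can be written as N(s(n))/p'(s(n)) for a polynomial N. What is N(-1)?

p'(s) = -2s + 5.
N(s) = s·p'(s) - p(s) = s·(-2s + 5) - (-s^2 + 5s + 1) = -s^2 - 1.
N(-1) = -2.

-2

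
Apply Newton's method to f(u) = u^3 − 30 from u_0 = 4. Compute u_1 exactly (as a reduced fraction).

f'(u) = 3u^2.
f(4) = 34, f'(4) = 48, so u_1 = 4 − 34/48 = 79/24.

79/24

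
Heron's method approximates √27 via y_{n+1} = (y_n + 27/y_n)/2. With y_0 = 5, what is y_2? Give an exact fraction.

y_1 = (5 + 27/5)/2 = 26/5.
y_2 = (26/5 + 27/(26/5))/2 = 1351/260.

1351/260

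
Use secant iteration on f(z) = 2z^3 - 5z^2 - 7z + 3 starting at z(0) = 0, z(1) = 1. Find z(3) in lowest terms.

f(0) = 3, f(1) = -7. z(2) = 1 - (-7)·(1 - 0)/((-7) - 3) = 3/10.
f(1) = -7, f(3/10) = 63/125. z(3) = (3/10) - (63/125)·((3/10) - 1)/((63/125) - (-7)) = 93/268.

93/268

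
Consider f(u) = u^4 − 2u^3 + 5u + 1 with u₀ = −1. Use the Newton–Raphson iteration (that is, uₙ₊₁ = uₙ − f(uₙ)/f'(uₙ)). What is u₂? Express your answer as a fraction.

−7583/6595

f'(u) = 4u^3 − 6u^2 + 5.
f(−1) = −1, f'(−1) = −5, so u₁ = (−1) − (−1)/(−5) = −6/5.
f(−6/5) = 331/625, f'(−6/5) = −1319/125, so u₂ = (−6/5) − (331/625)/(−1319/125) = −7583/6595.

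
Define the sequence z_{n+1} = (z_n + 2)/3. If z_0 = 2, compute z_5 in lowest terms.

z_1 = (2 + 2)/3 = 4/3.
z_2 = ((4/3) + 2)/3 = 10/9.
z_3 = ((10/9) + 2)/3 = 28/27.
z_4 = ((28/27) + 2)/3 = 82/81.
z_5 = ((82/81) + 2)/3 = 244/243.

244/243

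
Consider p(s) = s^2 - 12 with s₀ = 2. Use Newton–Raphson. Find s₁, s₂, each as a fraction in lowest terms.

s₁ = 4, s₂ = 7/2

p'(s) = 2s.
p(2) = -8, p'(2) = 4, so s₁ = 2 - (-8)/4 = 4.
p(4) = 4, p'(4) = 8, so s₂ = 4 - 4/8 = 7/2.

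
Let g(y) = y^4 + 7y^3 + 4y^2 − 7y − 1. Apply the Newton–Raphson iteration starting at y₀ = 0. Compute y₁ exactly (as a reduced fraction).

−1/7

g'(y) = 4y^3 + 21y^2 + 8y − 7.
g(0) = −1, g'(0) = −7, so y₁ = 0 − (−1)/(−7) = −1/7.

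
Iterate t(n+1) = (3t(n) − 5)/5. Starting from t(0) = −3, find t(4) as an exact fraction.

−1603/625

t(1) = (3·(−3) − 5)/5 = −14/5.
t(2) = (3·(−14/5) − 5)/5 = −67/25.
t(3) = (3·(−67/25) − 5)/5 = −326/125.
t(4) = (3·(−326/125) − 5)/5 = −1603/625.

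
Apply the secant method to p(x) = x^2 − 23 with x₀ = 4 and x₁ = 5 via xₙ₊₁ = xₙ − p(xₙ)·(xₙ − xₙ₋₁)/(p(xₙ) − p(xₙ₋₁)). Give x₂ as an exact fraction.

43/9

p(4) = −7, p(5) = 2. x₂ = 5 − 2·(5 − 4)/(2 − (−7)) = 43/9.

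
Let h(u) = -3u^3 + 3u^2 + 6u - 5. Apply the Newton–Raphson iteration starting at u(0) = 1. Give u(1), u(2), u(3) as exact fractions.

h'(u) = -9u^2 + 6u + 6.
h(1) = 1, h'(1) = 3, so u(1) = 1 - 1/3 = 2/3.
h(2/3) = -5/9, h'(2/3) = 6, so u(2) = (2/3) - (-5/9)/6 = 41/54.
h(41/54) = -1475/52488, h'(41/54) = 1739/324, so u(3) = (41/54) - (-1475/52488)/(1739/324) = 107686/140859.

u(1) = 2/3, u(2) = 41/54, u(3) = 107686/140859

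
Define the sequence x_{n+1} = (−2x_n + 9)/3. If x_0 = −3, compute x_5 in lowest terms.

197/81

x_1 = (−2·(−3) + 9)/3 = 5.
x_2 = (−2·5 + 9)/3 = −1/3.
x_3 = (−2·(−1/3) + 9)/3 = 29/9.
x_4 = (−2·(29/9) + 9)/3 = 23/27.
x_5 = (−2·(23/27) + 9)/3 = 197/81.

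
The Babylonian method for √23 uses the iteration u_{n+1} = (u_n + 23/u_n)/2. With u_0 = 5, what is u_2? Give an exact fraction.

u_1 = (5 + 23/5)/2 = 24/5.
u_2 = (24/5 + 23/(24/5))/2 = 1151/240.

1151/240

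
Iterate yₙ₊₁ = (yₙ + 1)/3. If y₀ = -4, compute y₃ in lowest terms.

y₁ = ((-4) + 1)/3 = -1.
y₂ = ((-1) + 1)/3 = 0.
y₃ = (0 + 1)/3 = 1/3.

1/3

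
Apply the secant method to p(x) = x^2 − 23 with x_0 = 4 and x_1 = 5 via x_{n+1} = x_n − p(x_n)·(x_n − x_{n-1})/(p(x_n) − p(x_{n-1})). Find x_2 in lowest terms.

p(4) = −7, p(5) = 2. x_2 = 5 − 2·(5 − 4)/(2 − (−7)) = 43/9.

43/9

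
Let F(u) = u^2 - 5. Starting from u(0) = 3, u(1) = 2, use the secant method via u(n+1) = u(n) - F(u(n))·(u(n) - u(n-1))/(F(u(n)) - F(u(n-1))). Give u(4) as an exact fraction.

F(3) = 4, F(2) = -1. u(2) = 2 - (-1)·(2 - 3)/((-1) - 4) = 11/5.
F(2) = -1, F(11/5) = -4/25. u(3) = (11/5) - (-4/25)·((11/5) - 2)/((-4/25) - (-1)) = 47/21.
F(11/5) = -4/25, F(47/21) = 4/441. u(4) = (47/21) - (4/441)·((47/21) - (11/5))/((4/441) - (-4/25)) = 521/233.

521/233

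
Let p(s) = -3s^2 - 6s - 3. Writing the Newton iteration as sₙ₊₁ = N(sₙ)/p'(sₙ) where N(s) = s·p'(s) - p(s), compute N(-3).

p'(s) = -6s - 6.
N(s) = s·p'(s) - p(s) = s·(-6s - 6) - (-3s^2 - 6s - 3) = -3s^2 + 3.
N(-3) = -24.

-24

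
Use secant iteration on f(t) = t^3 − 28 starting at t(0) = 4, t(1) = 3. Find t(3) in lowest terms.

f(4) = 36, f(3) = −1. t(2) = 3 − (−1)·(3 − 4)/((−1) − 36) = 112/37.
f(3) = −1, f(112/37) = −13356/50653. t(3) = (112/37) − (−13356/50653)·((112/37) − 3)/((−13356/50653) − (−1)) = 113260/37297.

113260/37297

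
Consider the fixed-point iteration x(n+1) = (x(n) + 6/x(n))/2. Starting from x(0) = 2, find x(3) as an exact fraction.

4801/1960

x(1) = (2 + 6/2)/2 = 5/2.
x(2) = (5/2 + 6/(5/2))/2 = 49/20.
x(3) = (49/20 + 6/(49/20))/2 = 4801/1960.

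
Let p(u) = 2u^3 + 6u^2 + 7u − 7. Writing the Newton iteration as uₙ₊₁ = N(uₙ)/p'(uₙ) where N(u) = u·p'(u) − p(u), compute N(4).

p'(u) = 6u^2 + 12u + 7.
N(u) = u·p'(u) − p(u) = u·(6u^2 + 12u + 7) − (2u^3 + 6u^2 + 7u − 7) = 4u^3 + 6u^2 + 7.
N(4) = 359.

359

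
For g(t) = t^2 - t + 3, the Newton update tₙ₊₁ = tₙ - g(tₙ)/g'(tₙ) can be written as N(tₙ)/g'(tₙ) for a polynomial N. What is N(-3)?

g'(t) = 2t - 1.
N(t) = t·g'(t) - g(t) = t·(2t - 1) - (t^2 - t + 3) = t^2 - 3.
N(-3) = 6.

6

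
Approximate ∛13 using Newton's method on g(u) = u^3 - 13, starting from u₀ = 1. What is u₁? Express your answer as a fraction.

g'(u) = 3u^2.
g(1) = -12, g'(1) = 3, so u₁ = 1 - (-12)/3 = 5.

5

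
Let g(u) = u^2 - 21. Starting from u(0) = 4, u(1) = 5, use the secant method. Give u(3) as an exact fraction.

g(4) = -5, g(5) = 4. u(2) = 5 - 4·(5 - 4)/(4 - (-5)) = 41/9.
g(5) = 4, g(41/9) = -20/81. u(3) = (41/9) - (-20/81)·((41/9) - 5)/((-20/81) - 4) = 197/43.

197/43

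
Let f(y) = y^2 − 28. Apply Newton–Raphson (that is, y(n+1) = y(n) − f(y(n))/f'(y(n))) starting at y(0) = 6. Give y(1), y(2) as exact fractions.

f'(y) = 2y.
f(6) = 8, f'(6) = 12, so y(1) = 6 − 8/12 = 16/3.
f(16/3) = 4/9, f'(16/3) = 32/3, so y(2) = (16/3) − (4/9)/(32/3) = 127/24.

y(1) = 16/3, y(2) = 127/24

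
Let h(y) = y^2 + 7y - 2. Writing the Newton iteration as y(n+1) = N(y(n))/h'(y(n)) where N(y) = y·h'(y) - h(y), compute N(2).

6

h'(y) = 2y + 7.
N(y) = y·h'(y) - h(y) = y·(2y + 7) - (y^2 + 7y - 2) = y^2 + 2.
N(2) = 6.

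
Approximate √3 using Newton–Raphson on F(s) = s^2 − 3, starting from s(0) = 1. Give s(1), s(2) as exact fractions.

s(1) = 2, s(2) = 7/4

F'(s) = 2s.
F(1) = −2, F'(1) = 2, so s(1) = 1 − (−2)/2 = 2.
F(2) = 1, F'(2) = 4, so s(2) = 2 − 1/4 = 7/4.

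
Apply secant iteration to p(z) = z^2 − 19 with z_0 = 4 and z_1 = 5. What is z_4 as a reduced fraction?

1591/365

p(4) = −3, p(5) = 6. z_2 = 5 − 6·(5 − 4)/(6 − (−3)) = 13/3.
p(5) = 6, p(13/3) = −2/9. z_3 = (13/3) − (−2/9)·((13/3) − 5)/((−2/9) − 6) = 61/14.
p(13/3) = −2/9, p(61/14) = −3/196. z_4 = (61/14) − (−3/196)·((61/14) − (13/3))/((−3/196) − (−2/9)) = 1591/365.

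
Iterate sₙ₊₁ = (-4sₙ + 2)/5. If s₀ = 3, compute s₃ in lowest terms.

s₁ = (-4·3 + 2)/5 = -2.
s₂ = (-4·(-2) + 2)/5 = 2.
s₃ = (-4·2 + 2)/5 = -6/5.

-6/5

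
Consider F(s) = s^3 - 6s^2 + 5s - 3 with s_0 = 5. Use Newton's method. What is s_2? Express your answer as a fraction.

468187/91070

F'(s) = 3s^2 - 12s + 5.
F(5) = -3, F'(5) = 20, so s_1 = 5 - (-3)/20 = 103/20.
F(103/20) = 1647/8000, F'(103/20) = 9107/400, so s_2 = (103/20) - (1647/8000)/(9107/400) = 468187/91070.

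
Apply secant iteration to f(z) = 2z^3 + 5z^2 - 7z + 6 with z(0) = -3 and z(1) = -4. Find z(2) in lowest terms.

-57/16

f(-3) = 18, f(-4) = -14. z(2) = (-4) - (-14)·((-4) - (-3))/((-14) - 18) = -57/16.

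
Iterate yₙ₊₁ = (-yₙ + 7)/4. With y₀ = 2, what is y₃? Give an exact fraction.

y₁ = (-2 + 7)/4 = 5/4.
y₂ = (-(5/4) + 7)/4 = 23/16.
y₃ = (-(23/16) + 7)/4 = 89/64.

89/64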